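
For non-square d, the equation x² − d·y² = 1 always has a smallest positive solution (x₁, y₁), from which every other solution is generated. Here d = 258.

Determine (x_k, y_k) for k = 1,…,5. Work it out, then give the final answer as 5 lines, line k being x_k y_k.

257 16
132097 8224
67897601 4227120
34899234817 2172731456
17938138798337 1116779741264

√258 → a₀=16, period (16,32); ℓ=2 even so k=1
i=0: a=16 ⇒ p=16, q=1
i=1: a=16 ⇒ p=257, q=16
→ (257, 16).  Check: 257²=66049, 258·16²=66048, difference 1.
k=2:  x_2 = 257·257+258·16·16 = 132097,  y_2 = 257·16+16·257 = 8224
k=3:  x_3 = 257·132097+258·16·8224 = 67897601,  y_3 = 257·8224+16·132097 = 4227120
k=4:  x_4 = 257·67897601+258·16·4227120 = 34899234817,  y_4 = 257·4227120+16·67897601 = 2172731456
k=5:  x_5 = 257·34899234817+258·16·2172731456 = 17938138798337,  y_5 = 257·2172731456+16·34899234817 = 1116779741264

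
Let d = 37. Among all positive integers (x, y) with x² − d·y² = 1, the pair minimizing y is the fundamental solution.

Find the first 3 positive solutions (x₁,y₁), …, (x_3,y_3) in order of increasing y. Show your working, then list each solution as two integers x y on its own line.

√37 = [6; 12, …], period ℓ=1 (odd) → k=1
a_0=6:  p_0=6·1+0=6,  q_0=6·0+1=1
a_1=12:  p_1=12·6+1=73,  q_1=12·1+0=12
(x₁, y₁) = (73, 12);  73² − 37·12² = 1 ✓
(73+12√37)^2 = 10657 + 1752√37
(73+12√37)^3 = 1555849 + 255780√37

73 12
10657 1752
1555849 255780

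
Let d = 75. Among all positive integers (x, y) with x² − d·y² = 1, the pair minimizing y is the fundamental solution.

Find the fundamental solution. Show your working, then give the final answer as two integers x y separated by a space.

26 3

√75 = [8; 1,1,1,16, …], period ℓ=4 (even) → k=3
i=0: a=8 ⇒ p=8, q=1
…
i=2: a=1 ⇒ p=17, q=2
i=3: a=1 ⇒ p=26, q=3
→ (26, 3).  Check: 26²=676, 75·3²=675, difference 1.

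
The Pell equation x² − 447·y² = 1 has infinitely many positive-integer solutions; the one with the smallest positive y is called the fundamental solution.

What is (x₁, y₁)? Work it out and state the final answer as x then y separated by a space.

148 7

√447 → a₀=21, period (7,42); ℓ=2 even so k=1
step 0: (21, 1)  from 21·(1,0) + (0,1)
step 1: (148, 7)  from 7·(21,1) + (1,0)
fundamental: x₁=148, y₁=7  (since 21904 − 447·49 = 1)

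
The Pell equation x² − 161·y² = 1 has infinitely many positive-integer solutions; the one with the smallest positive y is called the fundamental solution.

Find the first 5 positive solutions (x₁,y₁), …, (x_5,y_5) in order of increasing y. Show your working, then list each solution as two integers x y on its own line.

√161 = [12; 1,2,4,1,2,1,4,2,1,24, …], period ℓ=10 (even) → k=9
a_0=12:  p_0=12·1+0=12,  q_0=12·0+1=1
…
a_2=2:  p_2=2·13+12=38,  q_2=2·1+1=3
a_3=4:  p_3=4·38+13=165,  q_3=4·3+1=13
a_4=1:  p_4=1·165+38=203,  q_4=1·13+3=16
a_5=2:  p_5=2·203+165=571,  q_5=2·16+13=45
…
a_7=4:  p_7=4·774+571=3667,  q_7=4·61+45=289
a_8=2:  p_8=2·3667+774=8108,  q_8=2·289+61=639
a_9=1:  p_9=1·8108+3667=11775,  q_9=1·639+289=928
fundamental: x₁=11775, y₁=928  (since 138650625 − 161·861184 = 1)
k=2:  x_2 = 11775·11775+161·928·928 = 277301249,  y_2 = 11775·928+928·11775 = 21854400
k=3:  x_3 = 11775·277301249+161·928·21854400 = 6530444402175,  y_3 = 11775·21854400+928·277301249 = 514671119072
k=4:  x_4 = 11775·6530444402175+161·928·514671119072 = 153791965393920001,  y_4 = 11775·514671119072+928·6530444402175 = 12120504832291200
k=5:  x_5 = 11775·153791965393920001+161·928·12120504832291200 = 3621800778496371621375,  y_5 = 11775·12120504832291200+928·153791965393920001 = 285437888285786640928

11775 928
277301249 21854400
6530444402175 514671119072
153791965393920001 12120504832291200
3621800778496371621375 285437888285786640928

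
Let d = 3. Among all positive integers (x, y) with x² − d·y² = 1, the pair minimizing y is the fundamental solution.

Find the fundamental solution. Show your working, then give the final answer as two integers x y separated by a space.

√3 = [1; 1,2, …], period ℓ=2 (even) → k=1
a_0=1:  p_0=1·1+0=1,  q_0=1·0+1=1
a_1=1:  p_1=1·1+1=2,  q_1=1·1+0=1
(x₁, y₁) = (2, 1);  2² − 3·1² = 1 ✓

2 1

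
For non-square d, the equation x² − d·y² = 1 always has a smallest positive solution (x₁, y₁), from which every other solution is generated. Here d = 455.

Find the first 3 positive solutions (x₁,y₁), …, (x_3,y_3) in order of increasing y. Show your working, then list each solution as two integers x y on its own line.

64 3
8191 384
1048384 49149

d=455: √d = [21; 3,42] (ℓ=2, even), read p_1/q_1
step 0: (21, 1)  from 21·(1,0) + (0,1)
step 1: (64, 3)  from 3·(21,1) + (1,0)
→ (64, 3).  Check: 64²=4096, 455·3²=4095, difference 1.
(x_2, y_2) = (64·64 + 455·3·3, 64·3 + 3·64) = (8191, 384)
(x_3, y_3) = (64·8191 + 455·3·384, 64·384 + 3·8191) = (1048384, 49149)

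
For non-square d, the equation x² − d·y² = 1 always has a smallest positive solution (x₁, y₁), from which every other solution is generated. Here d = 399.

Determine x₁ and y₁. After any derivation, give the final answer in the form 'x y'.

d=399: √d = [19; 1,38] (ℓ=2, even), read p_1/q_1
k=0  a_k=19  p_k/q_k = 19/1
k=1  a_k=1  p_k/q_k = 20/1
→ (20, 1).  Check: 20²=400, 399·1²=399, difference 1.

20 1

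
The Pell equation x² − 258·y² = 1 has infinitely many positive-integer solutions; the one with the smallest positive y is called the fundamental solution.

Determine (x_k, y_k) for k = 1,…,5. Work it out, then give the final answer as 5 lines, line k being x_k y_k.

257 16
132097 8224
67897601 4227120
34899234817 2172731456
17938138798337 1116779741264

√258 = [16; 16,32, …], period ℓ=2 (even) → k=1
step 0: (16, 1)  from 16·(1,0) + (0,1)
step 1: (257, 16)  from 16·(16,1) + (1,0)
fundamental: x₁=257, y₁=16  (since 66049 − 258·256 = 1)
k=2:  x_2 = 257·257+258·16·16 = 132097,  y_2 = 257·16+16·257 = 8224
k=3:  x_3 = 257·132097+258·16·8224 = 67897601,  y_3 = 257·8224+16·132097 = 4227120
k=4:  x_4 = 257·67897601+258·16·4227120 = 34899234817,  y_4 = 257·4227120+16·67897601 = 2172731456
k=5:  x_5 = 257·34899234817+258·16·2172731456 = 17938138798337,  y_5 = 257·2172731456+16·34899234817 = 1116779741264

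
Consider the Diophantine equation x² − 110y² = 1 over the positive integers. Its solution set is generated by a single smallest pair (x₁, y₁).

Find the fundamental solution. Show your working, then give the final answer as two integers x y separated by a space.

√110 → a₀=10, period (2,20); ℓ=2 even so k=1
step 0: (10, 1)  from 10·(1,0) + (0,1)
step 1: (21, 2)  from 2·(10,1) + (1,0)
(x₁, y₁) = (21, 2);  21² − 110·2² = 1 ✓

21 2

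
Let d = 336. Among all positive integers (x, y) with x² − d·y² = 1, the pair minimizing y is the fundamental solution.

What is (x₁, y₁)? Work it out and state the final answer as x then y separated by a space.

55 3

d=336: √d = [18; 3,36] (ℓ=2, even), read p_1/q_1
i=0: a=18 ⇒ p=18, q=1
i=1: a=3 ⇒ p=55, q=3
→ (55, 3).  Check: 55²=3025, 336·3²=3024, difference 1.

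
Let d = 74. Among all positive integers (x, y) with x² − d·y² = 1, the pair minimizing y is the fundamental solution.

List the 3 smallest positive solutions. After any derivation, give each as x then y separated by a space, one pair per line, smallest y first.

3699 430
27365201 3181140
202447753299 23534073290

[8; 1,1,1,1,16] for √74; ℓ=5 ⇒ convergent index 9
k=0  a_k=8  p_k/q_k = 8/1
…
k=3  a_k=1  p_k/q_k = 26/3
…
k=5  a_k=16  p_k/q_k = 714/83
…
k=8  a_k=1  p_k/q_k = 2228/259
k=9  a_k=1  p_k/q_k = 3699/430
→ (3699, 430).  Check: 3699²=13682601, 74·430²=13682600, difference 1.
(3699+430√74)^2 = 27365201 + 3181140√74
(3699+430√74)^3 = 202447753299 + 23534073290√74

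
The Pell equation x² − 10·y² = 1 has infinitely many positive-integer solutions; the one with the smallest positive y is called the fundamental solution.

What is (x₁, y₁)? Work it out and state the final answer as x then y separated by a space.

19 6

√10 = [3; 6, …], period ℓ=1 (odd) → k=1
i=0: a=3 ⇒ p=3, q=1
i=1: a=6 ⇒ p=19, q=6
(x₁, y₁) = (19, 6);  19² − 10·6² = 1 ✓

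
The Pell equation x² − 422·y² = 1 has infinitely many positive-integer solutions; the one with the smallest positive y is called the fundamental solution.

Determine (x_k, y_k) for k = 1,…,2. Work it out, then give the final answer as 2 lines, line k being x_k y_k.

d=422: √d = [20; 1,1,5,2,1,…,1,1,40] (ℓ=14, even), read p_13/q_13
i=0: a=20 ⇒ p=20, q=1
i=1: a=1 ⇒ p=21, q=1
i=2: a=1 ⇒ p=41, q=2
i=3: a=5 ⇒ p=226, q=11
i=4: a=2 ⇒ p=493, q=24
i=5: a=1 ⇒ p=719, q=35
i=6: a=3 ⇒ p=2650, q=129
i=7: a=20 ⇒ p=53719, q=2615
…
i=9: a=1 ⇒ p=217526, q=10589
i=10: a=2 ⇒ p=598859, q=29152
i=11: a=5 ⇒ p=3211821, q=156349
i=12: a=1 ⇒ p=3810680, q=185501
i=13: a=1 ⇒ p=7022501, q=341850
(x₁, y₁) = (7022501, 341850);  7022501² − 422·341850² = 1 ✓
(7022501+341850√422)^2 = 98631040590001 + 4801283933700√422

7022501 341850
98631040590001 4801283933700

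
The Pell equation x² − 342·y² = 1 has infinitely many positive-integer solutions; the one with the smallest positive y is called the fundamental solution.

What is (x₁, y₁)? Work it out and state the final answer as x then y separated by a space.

37 2

d=342: √d = [18; 2,36] (ℓ=2, even), read p_1/q_1
k=0  a_k=18  p_k/q_k = 18/1
k=1  a_k=2  p_k/q_k = 37/2
fundamental: x₁=37, y₁=2  (since 1369 − 342·4 = 1)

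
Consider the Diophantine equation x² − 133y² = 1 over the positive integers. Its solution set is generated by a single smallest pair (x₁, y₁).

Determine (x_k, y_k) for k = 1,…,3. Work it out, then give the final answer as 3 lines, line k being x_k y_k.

d=133: √d = [11; 1,1,7,5,1,…,1,1,22] (ℓ=16, even), read p_15/q_15
step 0: (11, 1)  from 11·(1,0) + (0,1)
step 1: (12, 1)  from 1·(11,1) + (1,0)
step 2: (23, 2)  from 1·(12,1) + (11,1)
…
step 5: (1061, 92)  from 1·(888,77) + (173,15)
…
step 7: (3010, 261)  from 1·(1949,169) + (1061,92)
…
step 10: (18948, 1643)  from 1·(10979,952) + (7969,691)
step 11: (29927, 2595)  from 1·(18948,1643) + (10979,952)
step 12: (168583, 14618)  from 5·(29927,2595) + (18948,1643)
step 13: (1210008, 104921)  from 7·(168583,14618) + (29927,2595)
step 14: (1378591, 119539)  from 1·(1210008,104921) + (168583,14618)
step 15: (2588599, 224460)  from 1·(1378591,119539) + (1210008,104921)
fundamental: x₁=2588599, y₁=224460  (since 6700844782801 − 133·50382291600 = 1)
n=2: (2588599,224460)∘(2588599,224460) = (2588599·2588599+133·224460·224460, 2588599·224460+224460·2588599) = (13401689565601,1162073863080)
n=3: (13401689565601,1162073863080)∘(2588599,224460) = (2588599·13401689565601+133·224460·1162073863080, 2588599·1162073863080+224460·13401689565601) = (69383200415647777399,6016286479789825380)

2588599 224460
13401689565601 1162073863080
69383200415647777399 6016286479789825380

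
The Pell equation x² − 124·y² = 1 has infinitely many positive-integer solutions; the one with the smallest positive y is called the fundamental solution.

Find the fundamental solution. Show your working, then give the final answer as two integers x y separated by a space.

[11; 7,2,1,1,1,…,2,7,22] for √124; ℓ=16 ⇒ convergent index 15
k=0  a_k=11  p_k/q_k = 11/1
…
k=4  a_k=1  p_k/q_k = 412/37
…
k=7  a_k=1  p_k/q_k = 3040/273
k=8  a_k=4  p_k/q_k = 14543/1306
…
k=12  a_k=1  p_k/q_k = 152167/13665
k=13  a_k=1  p_k/q_k = 237042/21287
k=14  a_k=2  p_k/q_k = 626251/56239
k=15  a_k=7  p_k/q_k = 4620799/414960
(x₁, y₁) = (4620799, 414960);  4620799² − 124·414960² = 1 ✓

4620799 414960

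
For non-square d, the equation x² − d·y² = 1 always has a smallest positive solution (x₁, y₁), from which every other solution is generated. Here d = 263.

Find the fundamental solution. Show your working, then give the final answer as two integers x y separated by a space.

√263 → a₀=16, period (4,1,1,1,1,15,1,1,1,1,4,32); ℓ=12 even so k=11
a_0=16:  p_0=16·1+0=16,  q_0=16·0+1=1
…
a_2=1:  p_2=1·65+16=81,  q_2=1·4+1=5
a_3=1:  p_3=1·81+65=146,  q_3=1·5+4=9
a_4=1:  p_4=1·146+81=227,  q_4=1·9+5=14
a_5=1:  p_5=1·227+146=373,  q_5=1·14+9=23
…
a_7=1:  p_7=1·5822+373=6195,  q_7=1·359+23=382
a_8=1:  p_8=1·6195+5822=12017,  q_8=1·382+359=741
…
a_10=1:  p_10=1·18212+12017=30229,  q_10=1·1123+741=1864
a_11=4:  p_11=4·30229+18212=139128,  q_11=4·1864+1123=8579
→ (139128, 8579).  Check: 139128²=19356600384, 263·8579²=19356600383, difference 1.

139128 8579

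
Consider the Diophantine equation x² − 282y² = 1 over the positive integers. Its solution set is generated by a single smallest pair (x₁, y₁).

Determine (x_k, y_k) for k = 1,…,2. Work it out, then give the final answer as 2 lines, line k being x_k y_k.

2351 140
11054401 658280

[16; 1,3,1,4,1,3,1,32] for √282; ℓ=8 ⇒ convergent index 7
k=0  a_k=16  p_k/q_k = 16/1
…
k=2  a_k=3  p_k/q_k = 67/4
…
k=6  a_k=3  p_k/q_k = 1864/111
k=7  a_k=1  p_k/q_k = 2351/140
fundamental: x₁=2351, y₁=140  (since 5527201 − 282·19600 = 1)
n=2: (2351,140)∘(2351,140) = (2351·2351+282·140·140, 2351·140+140·2351) = (11054401,658280)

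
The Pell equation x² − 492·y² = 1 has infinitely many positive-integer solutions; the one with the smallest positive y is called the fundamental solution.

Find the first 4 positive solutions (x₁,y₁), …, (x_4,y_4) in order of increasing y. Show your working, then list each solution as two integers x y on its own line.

29767 1342
1772148577 79894628
105503093353351 4756446782010
6281021157926249857 283170302640288712

√492 → a₀=22, period (5,1,1,10,1,1,5,44); ℓ=8 even so k=7
step 0: (22, 1)  from 22·(1,0) + (0,1)
step 1: (111, 5)  from 5·(22,1) + (1,0)
step 2: (133, 6)  from 1·(111,5) + (22,1)
step 3: (244, 11)  from 1·(133,6) + (111,5)
step 4: (2573, 116)  from 10·(244,11) + (133,6)
step 5: (2817, 127)  from 1·(2573,116) + (244,11)
step 6: (5390, 243)  from 1·(2817,127) + (2573,116)
step 7: (29767, 1342)  from 5·(5390,243) + (2817,127)
fundamental: x₁=29767, y₁=1342  (since 886074289 − 492·1800964 = 1)
(x_2, y_2) = (29767·29767 + 492·1342·1342, 29767·1342 + 1342·29767) = (1772148577, 79894628)
(x_3, y_3) = (29767·1772148577 + 492·1342·79894628, 29767·79894628 + 1342·1772148577) = (105503093353351, 4756446782010)
(x_4, y_4) = (29767·105503093353351 + 492·1342·4756446782010, 29767·4756446782010 + 1342·105503093353351) = (6281021157926249857, 283170302640288712)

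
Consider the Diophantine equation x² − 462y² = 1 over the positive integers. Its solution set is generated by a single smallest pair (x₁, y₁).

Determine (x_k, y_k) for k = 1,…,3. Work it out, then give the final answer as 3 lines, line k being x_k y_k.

√462 → a₀=21, period (2,42); ℓ=2 even so k=1
k=0  a_k=21  p_k/q_k = 21/1
k=1  a_k=2  p_k/q_k = 43/2
→ (43, 2).  Check: 43²=1849, 462·2²=1848, difference 1.
(x_2, y_2) = (43·43 + 462·2·2, 43·2 + 2·43) = (3697, 172)
(x_3, y_3) = (43·3697 + 462·2·172, 43·172 + 2·3697) = (317899, 14790)

43 2
3697 172
317899 14790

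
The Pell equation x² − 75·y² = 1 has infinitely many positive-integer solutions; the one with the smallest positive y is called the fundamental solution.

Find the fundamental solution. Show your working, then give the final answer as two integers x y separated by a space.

√75 = [8; 1,1,1,16, …], period ℓ=4 (even) → k=3
k=0  a_k=8  p_k/q_k = 8/1
…
k=2  a_k=1  p_k/q_k = 17/2
k=3  a_k=1  p_k/q_k = 26/3
→ (26, 3).  Check: 26²=676, 75·3²=675, difference 1.

26 3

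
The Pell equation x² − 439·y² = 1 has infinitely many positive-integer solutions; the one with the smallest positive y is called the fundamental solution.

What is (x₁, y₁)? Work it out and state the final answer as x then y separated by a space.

440 21

d=439: √d = [20; 1,19,1,40] (ℓ=4, even), read p_3/q_3
a_0=20:  p_0=20·1+0=20,  q_0=20·0+1=1
a_1=1:  p_1=1·20+1=21,  q_1=1·1+0=1
a_2=19:  p_2=19·21+20=419,  q_2=19·1+1=20
a_3=1:  p_3=1·419+21=440,  q_3=1·20+1=21
fundamental: x₁=440, y₁=21  (since 193600 − 439·441 = 1)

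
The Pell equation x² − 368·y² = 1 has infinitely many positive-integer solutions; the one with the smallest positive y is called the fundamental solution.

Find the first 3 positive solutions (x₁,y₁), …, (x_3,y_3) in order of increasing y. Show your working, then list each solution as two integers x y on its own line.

d=368: √d = [19; 5,2,5,38] (ℓ=4, even), read p_3/q_3
i=0: a=19 ⇒ p=19, q=1
i=1: a=5 ⇒ p=96, q=5
i=2: a=2 ⇒ p=211, q=11
i=3: a=5 ⇒ p=1151, q=60
(x₁, y₁) = (1151, 60);  1151² − 368·60² = 1 ✓
n=2: (1151,60)∘(1151,60) = (1151·1151+368·60·60, 1151·60+60·1151) = (2649601,138120)
n=3: (2649601,138120)∘(1151,60) = (1151·2649601+368·60·138120, 1151·138120+60·2649601) = (6099380351,317952180)

1151 60
2649601 138120
6099380351 317952180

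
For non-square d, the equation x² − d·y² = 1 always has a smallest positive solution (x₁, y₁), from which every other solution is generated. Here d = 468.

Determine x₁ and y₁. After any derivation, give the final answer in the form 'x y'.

√468 = [21; 1,1,1,2,1,1,1,42, …], period ℓ=8 (even) → k=7
k=0  a_k=21  p_k/q_k = 21/1
k=1  a_k=1  p_k/q_k = 22/1
…
k=3  a_k=1  p_k/q_k = 65/3
k=4  a_k=2  p_k/q_k = 173/8
k=5  a_k=1  p_k/q_k = 238/11
k=6  a_k=1  p_k/q_k = 411/19
k=7  a_k=1  p_k/q_k = 649/30
→ (649, 30).  Check: 649²=421201, 468·30²=421200, difference 1.

649 30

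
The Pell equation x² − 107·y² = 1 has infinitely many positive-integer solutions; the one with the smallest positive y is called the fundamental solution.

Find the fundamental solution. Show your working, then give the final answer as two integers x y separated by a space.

962 93

[10; 2,1,9,1,2,20] for √107; ℓ=6 ⇒ convergent index 5
i=0: a=10 ⇒ p=10, q=1
…
i=2: a=1 ⇒ p=31, q=3
…
i=4: a=1 ⇒ p=331, q=32
i=5: a=2 ⇒ p=962, q=93
→ (962, 93).  Check: 962²=925444, 107·93²=925443, difference 1.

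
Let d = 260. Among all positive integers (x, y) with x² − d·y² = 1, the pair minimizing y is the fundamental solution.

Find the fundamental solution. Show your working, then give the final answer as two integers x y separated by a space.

√260 → a₀=16, period (8,32); ℓ=2 even so k=1
step 0: (16, 1)  from 16·(1,0) + (0,1)
step 1: (129, 8)  from 8·(16,1) + (1,0)
→ (129, 8).  Check: 129²=16641, 260·8²=16640, difference 1.

129 8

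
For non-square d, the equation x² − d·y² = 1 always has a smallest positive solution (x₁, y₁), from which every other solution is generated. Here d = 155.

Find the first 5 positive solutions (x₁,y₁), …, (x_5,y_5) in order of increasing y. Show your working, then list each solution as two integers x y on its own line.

249 20
124001 9960
61752249 4960060
30752496001 2470099920
15314681256249 1230104800100

d=155: √d = [12; 2,4,2,24] (ℓ=4, even), read p_3/q_3
step 0: (12, 1)  from 12·(1,0) + (0,1)
step 1: (25, 2)  from 2·(12,1) + (1,0)
step 2: (112, 9)  from 4·(25,2) + (12,1)
step 3: (249, 20)  from 2·(112,9) + (25,2)
fundamental: x₁=249, y₁=20  (since 62001 − 155·400 = 1)
(x_2, y_2) = (249·249 + 155·20·20, 249·20 + 20·249) = (124001, 9960)
(x_3, y_3) = (249·124001 + 155·20·9960, 249·9960 + 20·124001) = (61752249, 4960060)
(x_4, y_4) = (249·61752249 + 155·20·4960060, 249·4960060 + 20·61752249) = (30752496001, 2470099920)
(x_5, y_5) = (249·30752496001 + 155·20·2470099920, 249·2470099920 + 20·30752496001) = (15314681256249, 1230104800100)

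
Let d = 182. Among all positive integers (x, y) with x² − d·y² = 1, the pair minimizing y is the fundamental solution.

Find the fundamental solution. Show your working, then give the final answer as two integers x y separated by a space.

[13; 2,26] for √182; ℓ=2 ⇒ convergent index 1
step 0: (13, 1)  from 13·(1,0) + (0,1)
step 1: (27, 2)  from 2·(13,1) + (1,0)
(x₁, y₁) = (27, 2);  27² − 182·2² = 1 ✓

27 2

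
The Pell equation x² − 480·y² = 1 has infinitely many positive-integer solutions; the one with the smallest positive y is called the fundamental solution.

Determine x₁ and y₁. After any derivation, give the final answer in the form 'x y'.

241 11

√480 → a₀=21, period (1,9,1,42); ℓ=4 even so k=3
i=0: a=21 ⇒ p=21, q=1
…
i=2: a=9 ⇒ p=219, q=10
i=3: a=1 ⇒ p=241, q=11
fundamental: x₁=241, y₁=11  (since 58081 − 480·121 = 1)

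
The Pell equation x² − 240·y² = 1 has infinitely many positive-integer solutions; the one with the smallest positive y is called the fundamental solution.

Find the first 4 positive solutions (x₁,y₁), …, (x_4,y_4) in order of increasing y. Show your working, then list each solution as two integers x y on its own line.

[15; 2,30] for √240; ℓ=2 ⇒ convergent index 1
i=0: a=15 ⇒ p=15, q=1
i=1: a=2 ⇒ p=31, q=2
(x₁, y₁) = (31, 2);  31² − 240·2² = 1 ✓
(31+2√240)^2 = 1921 + 124√240
(31+2√240)^3 = 119071 + 7686√240
(31+2√240)^4 = 7380481 + 476408√240

31 2
1921 124
119071 7686
7380481 476408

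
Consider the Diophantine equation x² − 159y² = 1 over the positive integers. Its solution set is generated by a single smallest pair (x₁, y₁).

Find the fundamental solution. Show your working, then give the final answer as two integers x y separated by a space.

√159 = [12; 1,1,1,1,3,1,1,1,1,24, …], period ℓ=10 (even) → k=9
i=0: a=12 ⇒ p=12, q=1
i=1: a=1 ⇒ p=13, q=1
…
i=5: a=3 ⇒ p=227, q=18
i=6: a=1 ⇒ p=290, q=23
…
i=8: a=1 ⇒ p=807, q=64
i=9: a=1 ⇒ p=1324, q=105
(x₁, y₁) = (1324, 105);  1324² − 159·105² = 1 ✓

1324 105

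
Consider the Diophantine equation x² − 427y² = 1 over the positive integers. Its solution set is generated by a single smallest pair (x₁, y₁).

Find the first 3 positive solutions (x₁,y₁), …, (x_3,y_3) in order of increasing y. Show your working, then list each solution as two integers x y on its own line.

√427 = [20; 1,1,1,40, …], period ℓ=4 (even) → k=3
k=0  a_k=20  p_k/q_k = 20/1
…
k=2  a_k=1  p_k/q_k = 41/2
k=3  a_k=1  p_k/q_k = 62/3
(x₁, y₁) = (62, 3);  62² − 427·3² = 1 ✓
n=2: (62,3)∘(62,3) = (62·62+427·3·3, 62·3+3·62) = (7687,372)
n=3: (7687,372)∘(62,3) = (62·7687+427·3·372, 62·372+3·7687) = (953126,46125)

62 3
7687 372
953126 46125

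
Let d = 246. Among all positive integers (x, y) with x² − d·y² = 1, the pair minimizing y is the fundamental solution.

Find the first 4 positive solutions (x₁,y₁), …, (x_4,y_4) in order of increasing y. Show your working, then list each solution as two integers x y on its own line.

88805 5662
15772656049 1005627820
2801381440774085 178609557104538
497553357680112580801 31722843436331366360

√246 → a₀=15, period (1,2,5,1,14,1,5,2,1,30); ℓ=10 even so k=9
step 0: (15, 1)  from 15·(1,0) + (0,1)
step 1: (16, 1)  from 1·(15,1) + (1,0)
…
step 3: (251, 16)  from 5·(47,3) + (16,1)
step 4: (298, 19)  from 1·(251,16) + (47,3)
…
step 8: (60777, 3875)  from 2·(28028,1787) + (4721,301)
step 9: (88805, 5662)  from 1·(60777,3875) + (28028,1787)
→ (88805, 5662).  Check: 88805²=7886328025, 246·5662²=7886328024, difference 1.
n=2: (88805,5662)∘(88805,5662) = (88805·88805+246·5662·5662, 88805·5662+5662·88805) = (15772656049,1005627820)
n=3: (15772656049,1005627820)∘(88805,5662) = (88805·15772656049+246·5662·1005627820, 88805·1005627820+5662·15772656049) = (2801381440774085,178609557104538)
n=4: (2801381440774085,178609557104538)∘(88805,5662) = (88805·2801381440774085+246·5662·178609557104538, 88805·178609557104538+5662·2801381440774085) = (497553357680112580801,31722843436331366360)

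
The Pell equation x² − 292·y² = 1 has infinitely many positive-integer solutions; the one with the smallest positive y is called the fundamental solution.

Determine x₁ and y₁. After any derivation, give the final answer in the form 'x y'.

2281249 133500

√292 → a₀=17, period (11,2,1,3,8,3,1,2,11,34); ℓ=10 even so k=9
i=0: a=17 ⇒ p=17, q=1
…
i=2: a=2 ⇒ p=393, q=23
i=3: a=1 ⇒ p=581, q=34
…
i=5: a=8 ⇒ p=17669, q=1034
…
i=8: a=2 ⇒ p=200767, q=11749
i=9: a=11 ⇒ p=2281249, q=133500
→ (2281249, 133500).  Check: 2281249²=5204097000001, 292·133500²=5204097000000, difference 1.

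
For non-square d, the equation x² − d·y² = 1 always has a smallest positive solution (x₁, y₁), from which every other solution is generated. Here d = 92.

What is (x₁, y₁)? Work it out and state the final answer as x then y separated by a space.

1151 120

√92 → a₀=9, period (1,1,2,4,2,1,1,18); ℓ=8 even so k=7
k=0  a_k=9  p_k/q_k = 9/1
…
k=3  a_k=2  p_k/q_k = 48/5
…
k=6  a_k=1  p_k/q_k = 681/71
k=7  a_k=1  p_k/q_k = 1151/120
(x₁, y₁) = (1151, 120);  1151² − 92·120² = 1 ✓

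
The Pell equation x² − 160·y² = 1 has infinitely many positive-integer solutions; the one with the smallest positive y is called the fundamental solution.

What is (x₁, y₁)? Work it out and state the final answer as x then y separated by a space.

[12; 1,1,1,5,1,1,1,24] for √160; ℓ=8 ⇒ convergent index 7
k=0  a_k=12  p_k/q_k = 12/1
…
k=3  a_k=1  p_k/q_k = 38/3
k=4  a_k=5  p_k/q_k = 215/17
…
k=6  a_k=1  p_k/q_k = 468/37
k=7  a_k=1  p_k/q_k = 721/57
→ (721, 57).  Check: 721²=519841, 160·57²=519840, difference 1.

721 57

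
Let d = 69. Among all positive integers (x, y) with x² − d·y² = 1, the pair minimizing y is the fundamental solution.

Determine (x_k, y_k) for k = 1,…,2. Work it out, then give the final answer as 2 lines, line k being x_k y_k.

√69 = [8; 3,3,1,4,1,3,3,16, …], period ℓ=8 (even) → k=7
i=0: a=8 ⇒ p=8, q=1
i=1: a=3 ⇒ p=25, q=3
i=2: a=3 ⇒ p=83, q=10
…
i=4: a=4 ⇒ p=515, q=62
i=5: a=1 ⇒ p=623, q=75
i=6: a=3 ⇒ p=2384, q=287
i=7: a=3 ⇒ p=7775, q=936
(x₁, y₁) = (7775, 936);  7775² − 69·936² = 1 ✓
k=2:  x_2 = 7775·7775+69·936·936 = 120901249,  y_2 = 7775·936+936·7775 = 14554800

7775 936
120901249 14554800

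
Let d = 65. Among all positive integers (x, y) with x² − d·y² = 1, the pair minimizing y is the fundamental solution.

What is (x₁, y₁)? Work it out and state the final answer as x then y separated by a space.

129 16

√65 → a₀=8, period (16); ℓ=1 odd so k=1
a_0=8:  p_0=8·1+0=8,  q_0=8·0+1=1
a_1=16:  p_1=16·8+1=129,  q_1=16·1+0=16
fundamental: x₁=129, y₁=16  (since 16641 − 65·256 = 1)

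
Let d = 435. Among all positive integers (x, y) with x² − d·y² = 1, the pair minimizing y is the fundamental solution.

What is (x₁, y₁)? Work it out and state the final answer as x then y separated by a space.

√435 = [20; 1,5,1,40, …], period ℓ=4 (even) → k=3
step 0: (20, 1)  from 20·(1,0) + (0,1)
step 1: (21, 1)  from 1·(20,1) + (1,0)
step 2: (125, 6)  from 5·(21,1) + (20,1)
step 3: (146, 7)  from 1·(125,6) + (21,1)
(x₁, y₁) = (146, 7);  146² − 435·7² = 1 ✓

146 7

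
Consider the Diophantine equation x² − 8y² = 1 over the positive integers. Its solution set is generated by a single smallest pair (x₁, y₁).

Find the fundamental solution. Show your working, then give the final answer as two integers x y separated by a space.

√8 = [2; 1,4, …], period ℓ=2 (even) → k=1
a_0=2:  p_0=2·1+0=2,  q_0=2·0+1=1
a_1=1:  p_1=1·2+1=3,  q_1=1·1+0=1
(x₁, y₁) = (3, 1);  3² − 8·1² = 1 ✓

3 1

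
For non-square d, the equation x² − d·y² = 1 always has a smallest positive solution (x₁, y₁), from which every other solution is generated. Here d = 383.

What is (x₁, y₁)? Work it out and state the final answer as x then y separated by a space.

√383 = [19; 1,1,3,19,3,1,1,38, …], period ℓ=8 (even) → k=7
a_0=19:  p_0=19·1+0=19,  q_0=19·0+1=1
…
a_2=1:  p_2=1·20+19=39,  q_2=1·1+1=2
a_3=3:  p_3=3·39+20=137,  q_3=3·2+1=7
…
a_5=3:  p_5=3·2642+137=8063,  q_5=3·135+7=412
a_6=1:  p_6=1·8063+2642=10705,  q_6=1·412+135=547
a_7=1:  p_7=1·10705+8063=18768,  q_7=1·547+412=959
fundamental: x₁=18768, y₁=959  (since 352237824 − 383·919681 = 1)

18768 959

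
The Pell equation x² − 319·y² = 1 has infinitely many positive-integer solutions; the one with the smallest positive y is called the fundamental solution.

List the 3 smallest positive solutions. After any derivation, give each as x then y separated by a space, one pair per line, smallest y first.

12901780 722361
332911854336799 18639485405160
8590311008090840302660 480965080021169647239

√319 = [17; 1,6,5,1,4,…,6,1,34, …], period ℓ=14 (even) → k=13
k=0  a_k=17  p_k/q_k = 17/1
k=1  a_k=1  p_k/q_k = 18/1
…
k=7  a_k=1  p_k/q_k = 15628/875
k=8  a_k=3  p_k/q_k = 58797/3292
…
k=10  a_k=1  p_k/q_k = 309613/17335
k=11  a_k=5  p_k/q_k = 1798881/100718
k=12  a_k=6  p_k/q_k = 11102899/621643
k=13  a_k=1  p_k/q_k = 12901780/722361
→ (12901780, 722361).  Check: 12901780²=166455927168400, 319·722361²=166455927168399, difference 1.
k=2:  x_2 = 12901780·12901780+319·722361·722361 = 332911854336799,  y_2 = 12901780·722361+722361·12901780 = 18639485405160
k=3:  x_3 = 12901780·332911854336799+319·722361·18639485405160 = 8590311008090840302660,  y_3 = 12901780·18639485405160+722361·332911854336799 = 480965080021169647239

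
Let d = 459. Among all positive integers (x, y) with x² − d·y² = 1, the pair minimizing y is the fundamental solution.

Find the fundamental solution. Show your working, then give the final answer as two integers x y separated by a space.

499850 23331

[21; 2,2,1,4,21,4,1,2,2,42] for √459; ℓ=10 ⇒ convergent index 9
i=0: a=21 ⇒ p=21, q=1
i=1: a=2 ⇒ p=43, q=2
i=2: a=2 ⇒ p=107, q=5
…
i=4: a=4 ⇒ p=707, q=33
i=5: a=21 ⇒ p=14997, q=700
…
i=7: a=1 ⇒ p=75692, q=3533
i=8: a=2 ⇒ p=212079, q=9899
i=9: a=2 ⇒ p=499850, q=23331
→ (499850, 23331).  Check: 499850²=249850022500, 459·23331²=249850022499, difference 1.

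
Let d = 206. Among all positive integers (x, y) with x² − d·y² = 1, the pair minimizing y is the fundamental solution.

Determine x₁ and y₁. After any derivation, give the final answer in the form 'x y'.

√206 = [14; 2,1,5,14,5,1,2,28, …], period ℓ=8 (even) → k=7
a_0=14:  p_0=14·1+0=14,  q_0=14·0+1=1
…
a_3=5:  p_3=5·43+29=244,  q_3=5·3+2=17
a_4=14:  p_4=14·244+43=3459,  q_4=14·17+3=241
…
a_6=1:  p_6=1·17539+3459=20998,  q_6=1·1222+241=1463
a_7=2:  p_7=2·20998+17539=59535,  q_7=2·1463+1222=4148
→ (59535, 4148).  Check: 59535²=3544416225, 206·4148²=3544416224, difference 1.

59535 4148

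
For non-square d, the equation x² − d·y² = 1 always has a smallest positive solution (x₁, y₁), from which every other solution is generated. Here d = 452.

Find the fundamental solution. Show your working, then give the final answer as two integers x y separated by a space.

1204353 56648

√452 → a₀=21, period (3,1,5,3,10,3,5,1,3,42); ℓ=10 even so k=9
i=0: a=21 ⇒ p=21, q=1
i=1: a=3 ⇒ p=64, q=3
i=2: a=1 ⇒ p=85, q=4
i=3: a=5 ⇒ p=489, q=23
i=4: a=3 ⇒ p=1552, q=73
…
i=7: a=5 ⇒ p=263904, q=12413
i=8: a=1 ⇒ p=313483, q=14745
i=9: a=3 ⇒ p=1204353, q=56648
(x₁, y₁) = (1204353, 56648);  1204353² − 452·56648² = 1 ✓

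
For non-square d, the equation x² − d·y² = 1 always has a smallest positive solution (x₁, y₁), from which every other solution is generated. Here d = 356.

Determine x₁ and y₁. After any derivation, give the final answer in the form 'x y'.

√356 = [18; 1,6,1,1,2,…,6,1,36, …], period ℓ=14 (even) → k=13
a_0=18:  p_0=18·1+0=18,  q_0=18·0+1=1
a_1=1:  p_1=1·18+1=19,  q_1=1·1+0=1
…
a_3=1:  p_3=1·132+19=151,  q_3=1·7+1=8
…
a_8=1:  p_8=1·8717+1000=9717,  q_8=1·462+53=515
…
a_10=1:  p_10=1·28151+9717=37868,  q_10=1·1492+515=2007
a_11=1:  p_11=1·37868+28151=66019,  q_11=1·2007+1492=3499
a_12=6:  p_12=6·66019+37868=433982,  q_12=6·3499+2007=23001
a_13=1:  p_13=1·433982+66019=500001,  q_13=1·23001+3499=26500
(x₁, y₁) = (500001, 26500);  500001² − 356·26500² = 1 ✓

500001 26500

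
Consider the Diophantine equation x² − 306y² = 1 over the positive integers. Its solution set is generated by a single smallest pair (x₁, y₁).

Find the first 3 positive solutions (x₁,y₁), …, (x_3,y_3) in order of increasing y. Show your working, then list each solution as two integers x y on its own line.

35 2
2449 140
171395 9798

√306 = [17; 2,34, …], period ℓ=2 (even) → k=1
i=0: a=17 ⇒ p=17, q=1
i=1: a=2 ⇒ p=35, q=2
(x₁, y₁) = (35, 2);  35² − 306·2² = 1 ✓
(x_2, y_2) = (35·35 + 306·2·2, 35·2 + 2·35) = (2449, 140)
(x_3, y_3) = (35·2449 + 306·2·140, 35·140 + 2·2449) = (171395, 9798)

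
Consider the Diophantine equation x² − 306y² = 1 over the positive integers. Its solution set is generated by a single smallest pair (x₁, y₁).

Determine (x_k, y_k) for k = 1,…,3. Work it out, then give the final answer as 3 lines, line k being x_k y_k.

√306 → a₀=17, period (2,34); ℓ=2 even so k=1
a_0=17:  p_0=17·1+0=17,  q_0=17·0+1=1
a_1=2:  p_1=2·17+1=35,  q_1=2·1+0=2
fundamental: x₁=35, y₁=2  (since 1225 − 306·4 = 1)
n=2: (35,2)∘(35,2) = (35·35+306·2·2, 35·2+2·35) = (2449,140)
n=3: (2449,140)∘(35,2) = (35·2449+306·2·140, 35·140+2·2449) = (171395,9798)

35 2
2449 140
171395 9798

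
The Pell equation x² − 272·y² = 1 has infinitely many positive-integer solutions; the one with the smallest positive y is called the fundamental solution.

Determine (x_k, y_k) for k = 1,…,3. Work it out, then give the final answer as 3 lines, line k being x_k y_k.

33 2
2177 132
143649 8710

[16; 2,32] for √272; ℓ=2 ⇒ convergent index 1
k=0  a_k=16  p_k/q_k = 16/1
k=1  a_k=2  p_k/q_k = 33/2
→ (33, 2).  Check: 33²=1089, 272·2²=1088, difference 1.
(33+2√272)^2 = 2177 + 132√272
(33+2√272)^3 = 143649 + 8710√272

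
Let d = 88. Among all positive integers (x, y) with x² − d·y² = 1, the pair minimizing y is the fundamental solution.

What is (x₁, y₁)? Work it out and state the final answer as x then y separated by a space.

197 21

√88 → a₀=9, period (2,1,1,1,2,18); ℓ=6 even so k=5
i=0: a=9 ⇒ p=9, q=1
…
i=2: a=1 ⇒ p=28, q=3
i=3: a=1 ⇒ p=47, q=5
i=4: a=1 ⇒ p=75, q=8
i=5: a=2 ⇒ p=197, q=21
(x₁, y₁) = (197, 21);  197² − 88·21² = 1 ✓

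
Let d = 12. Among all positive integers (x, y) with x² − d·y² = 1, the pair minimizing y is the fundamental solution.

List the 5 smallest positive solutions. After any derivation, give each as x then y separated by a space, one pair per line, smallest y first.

7 2
97 28
1351 390
18817 5432
262087 75658

√12 = [3; 2,6, …], period ℓ=2 (even) → k=1
i=0: a=3 ⇒ p=3, q=1
i=1: a=2 ⇒ p=7, q=2
(x₁, y₁) = (7, 2);  7² − 12·2² = 1 ✓
n=2: (7,2)∘(7,2) = (7·7+12·2·2, 7·2+2·7) = (97,28)
n=3: (97,28)∘(7,2) = (7·97+12·2·28, 7·28+2·97) = (1351,390)
n=4: (1351,390)∘(7,2) = (7·1351+12·2·390, 7·390+2·1351) = (18817,5432)
n=5: (18817,5432)∘(7,2) = (7·18817+12·2·5432, 7·5432+2·18817) = (262087,75658)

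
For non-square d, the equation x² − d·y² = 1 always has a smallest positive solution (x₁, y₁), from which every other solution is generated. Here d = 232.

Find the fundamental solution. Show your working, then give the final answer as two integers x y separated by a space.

19603 1287

[15; 4,3,7,3,4,30] for √232; ℓ=6 ⇒ convergent index 5
step 0: (15, 1)  from 15·(1,0) + (0,1)
…
step 3: (1447, 95)  from 7·(198,13) + (61,4)
step 4: (4539, 298)  from 3·(1447,95) + (198,13)
step 5: (19603, 1287)  from 4·(4539,298) + (1447,95)
fundamental: x₁=19603, y₁=1287  (since 384277609 − 232·1656369 = 1)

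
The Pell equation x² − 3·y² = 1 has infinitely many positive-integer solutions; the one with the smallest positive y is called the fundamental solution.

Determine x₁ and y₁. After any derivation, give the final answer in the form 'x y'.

2 1

[1; 1,2] for √3; ℓ=2 ⇒ convergent index 1
i=0: a=1 ⇒ p=1, q=1
i=1: a=1 ⇒ p=2, q=1
fundamental: x₁=2, y₁=1  (since 4 − 3·1 = 1)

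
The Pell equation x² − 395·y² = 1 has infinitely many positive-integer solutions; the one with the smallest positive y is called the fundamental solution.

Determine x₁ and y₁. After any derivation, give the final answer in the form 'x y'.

√395 = [19; 1,6,1,38, …], period ℓ=4 (even) → k=3
a_0=19:  p_0=19·1+0=19,  q_0=19·0+1=1
a_1=1:  p_1=1·19+1=20,  q_1=1·1+0=1
a_2=6:  p_2=6·20+19=139,  q_2=6·1+1=7
a_3=1:  p_3=1·139+20=159,  q_3=1·7+1=8
→ (159, 8).  Check: 159²=25281, 395·8²=25280, difference 1.

159 8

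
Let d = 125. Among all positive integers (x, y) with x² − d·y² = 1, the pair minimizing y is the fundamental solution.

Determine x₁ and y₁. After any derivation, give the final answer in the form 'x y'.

[11; 5,1,1,5,22] for √125; ℓ=5 ⇒ convergent index 9
k=0  a_k=11  p_k/q_k = 11/1
…
k=7  a_k=1  p_k/q_k = 91444/8179
k=8  a_k=1  p_k/q_k = 167761/15005
k=9  a_k=5  p_k/q_k = 930249/83204
→ (930249, 83204).  Check: 930249²=865363202001, 125·83204²=865363202000, difference 1.

930249 83204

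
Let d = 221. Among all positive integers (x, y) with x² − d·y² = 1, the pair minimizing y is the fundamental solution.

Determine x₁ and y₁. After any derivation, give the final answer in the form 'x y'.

√221 = [14; 1,6,2,6,1,28, …], period ℓ=6 (even) → k=5
i=0: a=14 ⇒ p=14, q=1
i=1: a=1 ⇒ p=15, q=1
i=2: a=6 ⇒ p=104, q=7
…
i=4: a=6 ⇒ p=1442, q=97
i=5: a=1 ⇒ p=1665, q=112
(x₁, y₁) = (1665, 112);  1665² − 221·112² = 1 ✓

1665 112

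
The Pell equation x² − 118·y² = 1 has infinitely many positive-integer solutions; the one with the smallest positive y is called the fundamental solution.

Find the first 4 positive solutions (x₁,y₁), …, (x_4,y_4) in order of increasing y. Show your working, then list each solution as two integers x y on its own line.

306917 28254
188396089777 17343265836
115643925371868101 10645886241146970
70986173286526887819457 6534806934930865917144

[10; 1,6,3,2,10,2,3,6,1,20] for √118; ℓ=10 ⇒ convergent index 9
step 0: (10, 1)  from 10·(1,0) + (0,1)
step 1: (11, 1)  from 1·(10,1) + (1,0)
step 2: (76, 7)  from 6·(11,1) + (10,1)
step 3: (239, 22)  from 3·(76,7) + (11,1)
step 4: (554, 51)  from 2·(239,22) + (76,7)
step 5: (5779, 532)  from 10·(554,51) + (239,22)
step 6: (12112, 1115)  from 2·(5779,532) + (554,51)
…
step 8: (264802, 24377)  from 6·(42115,3877) + (12112,1115)
step 9: (306917, 28254)  from 1·(264802,24377) + (42115,3877)
fundamental: x₁=306917, y₁=28254  (since 94198044889 − 118·798288516 = 1)
(306917+28254√118)^2 = 188396089777 + 17343265836√118
(306917+28254√118)^3 = 115643925371868101 + 10645886241146970√118
(306917+28254√118)^4 = 70986173286526887819457 + 6534806934930865917144√118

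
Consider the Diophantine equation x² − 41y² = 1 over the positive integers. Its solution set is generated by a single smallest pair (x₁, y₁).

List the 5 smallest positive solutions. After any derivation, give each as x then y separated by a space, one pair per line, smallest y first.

√41 → a₀=6, period (2,2,12); ℓ=3 odd so k=5
step 0: (6, 1)  from 6·(1,0) + (0,1)
step 1: (13, 2)  from 2·(6,1) + (1,0)
step 2: (32, 5)  from 2·(13,2) + (6,1)
step 3: (397, 62)  from 12·(32,5) + (13,2)
step 4: (826, 129)  from 2·(397,62) + (32,5)
step 5: (2049, 320)  from 2·(826,129) + (397,62)
→ (2049, 320).  Check: 2049²=4198401, 41·320²=4198400, difference 1.
n=2: (2049,320)∘(2049,320) = (2049·2049+41·320·320, 2049·320+320·2049) = (8396801,1311360)
n=3: (8396801,1311360)∘(2049,320) = (2049·8396801+41·320·1311360, 2049·1311360+320·8396801) = (34410088449,5373952960)
n=4: (34410088449,5373952960)∘(2049,320) = (2049·34410088449+41·320·5373952960, 2049·5373952960+320·34410088449) = (141012534067201,22022457918720)
n=5: (141012534067201,22022457918720)∘(2049,320) = (2049·141012534067201+41·320·22022457918720, 2049·22022457918720+320·141012534067201) = (577869330197301249,90248027176961600)

2049 320
8396801 1311360
34410088449 5373952960
141012534067201 22022457918720
577869330197301249 90248027176961600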